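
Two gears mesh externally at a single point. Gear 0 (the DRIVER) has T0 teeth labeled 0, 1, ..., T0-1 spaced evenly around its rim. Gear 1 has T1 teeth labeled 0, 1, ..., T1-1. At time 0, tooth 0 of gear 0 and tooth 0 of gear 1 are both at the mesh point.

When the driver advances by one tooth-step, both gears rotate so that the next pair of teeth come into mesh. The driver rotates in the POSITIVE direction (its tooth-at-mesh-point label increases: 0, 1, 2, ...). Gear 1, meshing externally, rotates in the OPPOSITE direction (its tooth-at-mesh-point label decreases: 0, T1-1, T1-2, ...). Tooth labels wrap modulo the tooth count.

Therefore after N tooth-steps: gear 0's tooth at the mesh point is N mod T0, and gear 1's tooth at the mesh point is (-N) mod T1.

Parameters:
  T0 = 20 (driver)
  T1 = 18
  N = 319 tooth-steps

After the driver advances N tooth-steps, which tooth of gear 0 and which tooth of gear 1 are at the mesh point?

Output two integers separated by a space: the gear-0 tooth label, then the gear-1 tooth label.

Gear 0 (driver, T0=20): tooth at mesh = N mod T0
  319 = 15 * 20 + 19, so 319 mod 20 = 19
  gear 0 tooth = 19
Gear 1 (driven, T1=18): tooth at mesh = (-N) mod T1
  319 = 17 * 18 + 13, so 319 mod 18 = 13
  (-319) mod 18 = (-13) mod 18 = 18 - 13 = 5
Mesh after 319 steps: gear-0 tooth 19 meets gear-1 tooth 5

Answer: 19 5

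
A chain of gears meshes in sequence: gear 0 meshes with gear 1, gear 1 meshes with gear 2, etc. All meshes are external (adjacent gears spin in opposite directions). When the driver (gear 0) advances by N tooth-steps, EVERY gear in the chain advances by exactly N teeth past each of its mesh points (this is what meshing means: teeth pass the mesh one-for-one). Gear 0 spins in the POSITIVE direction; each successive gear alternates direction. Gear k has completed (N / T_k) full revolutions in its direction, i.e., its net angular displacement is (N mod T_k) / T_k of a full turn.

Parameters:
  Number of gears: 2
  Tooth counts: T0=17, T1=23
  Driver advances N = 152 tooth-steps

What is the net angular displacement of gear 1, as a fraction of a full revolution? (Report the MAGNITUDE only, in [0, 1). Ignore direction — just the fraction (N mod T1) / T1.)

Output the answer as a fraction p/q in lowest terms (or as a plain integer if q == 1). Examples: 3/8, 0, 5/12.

Chain of 2 gears, tooth counts: [17, 23]
  gear 0: T0=17, direction=positive, advance = 152 mod 17 = 16 teeth = 16/17 turn
  gear 1: T1=23, direction=negative, advance = 152 mod 23 = 14 teeth = 14/23 turn
Gear 1: 152 mod 23 = 14
Fraction = 14 / 23 = 14/23 (gcd(14,23)=1) = 14/23

Answer: 14/23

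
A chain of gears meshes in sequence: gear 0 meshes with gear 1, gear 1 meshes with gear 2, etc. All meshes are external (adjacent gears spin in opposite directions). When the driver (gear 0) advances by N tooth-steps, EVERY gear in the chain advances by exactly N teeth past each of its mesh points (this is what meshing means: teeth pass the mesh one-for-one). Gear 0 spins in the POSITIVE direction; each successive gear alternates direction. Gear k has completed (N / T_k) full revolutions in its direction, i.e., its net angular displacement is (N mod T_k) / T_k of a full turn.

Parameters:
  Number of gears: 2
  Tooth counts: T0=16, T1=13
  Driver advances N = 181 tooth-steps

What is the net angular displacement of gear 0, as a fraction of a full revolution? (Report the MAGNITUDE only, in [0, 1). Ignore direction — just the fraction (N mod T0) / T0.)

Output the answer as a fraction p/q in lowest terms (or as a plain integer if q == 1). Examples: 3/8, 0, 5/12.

Answer: 5/16

Derivation:
Chain of 2 gears, tooth counts: [16, 13]
  gear 0: T0=16, direction=positive, advance = 181 mod 16 = 5 teeth = 5/16 turn
  gear 1: T1=13, direction=negative, advance = 181 mod 13 = 12 teeth = 12/13 turn
Gear 0: 181 mod 16 = 5
Fraction = 5 / 16 = 5/16 (gcd(5,16)=1) = 5/16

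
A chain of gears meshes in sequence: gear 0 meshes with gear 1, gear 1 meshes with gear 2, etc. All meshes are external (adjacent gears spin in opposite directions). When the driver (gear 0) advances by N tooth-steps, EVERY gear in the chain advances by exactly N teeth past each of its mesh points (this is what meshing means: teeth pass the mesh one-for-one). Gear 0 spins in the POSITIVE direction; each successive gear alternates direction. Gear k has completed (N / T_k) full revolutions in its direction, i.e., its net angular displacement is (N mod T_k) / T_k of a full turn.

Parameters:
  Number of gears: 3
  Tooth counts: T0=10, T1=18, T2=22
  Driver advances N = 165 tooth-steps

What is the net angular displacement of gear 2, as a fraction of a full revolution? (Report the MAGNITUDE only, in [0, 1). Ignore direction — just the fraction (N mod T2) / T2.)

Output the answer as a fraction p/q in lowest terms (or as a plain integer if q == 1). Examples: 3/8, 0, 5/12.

Chain of 3 gears, tooth counts: [10, 18, 22]
  gear 0: T0=10, direction=positive, advance = 165 mod 10 = 5 teeth = 5/10 turn
  gear 1: T1=18, direction=negative, advance = 165 mod 18 = 3 teeth = 3/18 turn
  gear 2: T2=22, direction=positive, advance = 165 mod 22 = 11 teeth = 11/22 turn
Gear 2: 165 mod 22 = 11
Fraction = 11 / 22 = 1/2 (gcd(11,22)=11) = 1/2

Answer: 1/2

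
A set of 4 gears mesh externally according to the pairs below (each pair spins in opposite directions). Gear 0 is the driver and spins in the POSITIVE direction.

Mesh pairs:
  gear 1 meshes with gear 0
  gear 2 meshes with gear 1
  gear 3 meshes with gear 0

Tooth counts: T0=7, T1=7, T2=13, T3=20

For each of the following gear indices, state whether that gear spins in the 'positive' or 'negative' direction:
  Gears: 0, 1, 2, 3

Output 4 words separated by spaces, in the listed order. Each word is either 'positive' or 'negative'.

Answer: positive negative positive negative

Derivation:
Gear 0 (driver): positive (depth 0)
  gear 1: meshes with gear 0 -> depth 1 -> negative (opposite of gear 0)
  gear 2: meshes with gear 1 -> depth 2 -> positive (opposite of gear 1)
  gear 3: meshes with gear 0 -> depth 1 -> negative (opposite of gear 0)
Queried indices 0, 1, 2, 3 -> positive, negative, positive, negative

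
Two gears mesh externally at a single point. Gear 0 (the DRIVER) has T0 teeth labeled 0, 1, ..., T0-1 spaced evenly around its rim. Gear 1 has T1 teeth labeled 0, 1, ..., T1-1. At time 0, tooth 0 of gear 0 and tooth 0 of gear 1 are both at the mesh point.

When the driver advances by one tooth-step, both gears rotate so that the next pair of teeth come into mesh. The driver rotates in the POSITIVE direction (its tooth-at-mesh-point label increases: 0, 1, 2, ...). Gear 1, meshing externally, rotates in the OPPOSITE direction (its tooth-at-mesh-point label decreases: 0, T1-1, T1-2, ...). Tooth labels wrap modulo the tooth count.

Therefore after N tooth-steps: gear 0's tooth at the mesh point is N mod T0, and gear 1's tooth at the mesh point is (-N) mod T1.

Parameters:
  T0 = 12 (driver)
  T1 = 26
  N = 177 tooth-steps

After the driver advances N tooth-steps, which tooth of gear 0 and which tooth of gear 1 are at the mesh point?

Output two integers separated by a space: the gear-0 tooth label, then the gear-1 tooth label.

Gear 0 (driver, T0=12): tooth at mesh = N mod T0
  177 = 14 * 12 + 9, so 177 mod 12 = 9
  gear 0 tooth = 9
Gear 1 (driven, T1=26): tooth at mesh = (-N) mod T1
  177 = 6 * 26 + 21, so 177 mod 26 = 21
  (-177) mod 26 = (-21) mod 26 = 26 - 21 = 5
Mesh after 177 steps: gear-0 tooth 9 meets gear-1 tooth 5

Answer: 9 5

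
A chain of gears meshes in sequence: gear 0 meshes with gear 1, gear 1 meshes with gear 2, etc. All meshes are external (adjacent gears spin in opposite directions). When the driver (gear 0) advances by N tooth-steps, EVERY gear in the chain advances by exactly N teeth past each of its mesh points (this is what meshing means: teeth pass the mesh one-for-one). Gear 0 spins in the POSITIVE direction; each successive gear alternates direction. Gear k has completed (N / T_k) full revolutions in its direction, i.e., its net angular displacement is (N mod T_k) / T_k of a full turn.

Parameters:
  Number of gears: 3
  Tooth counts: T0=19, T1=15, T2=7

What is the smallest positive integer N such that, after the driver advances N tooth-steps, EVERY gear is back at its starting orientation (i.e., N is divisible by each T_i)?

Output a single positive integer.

Gear k returns to start when N is a multiple of T_k.
All gears at start simultaneously when N is a common multiple of [19, 15, 7]; the smallest such N is lcm(19, 15, 7).
Start: lcm = T0 = 19
Fold in T1=15: gcd(19, 15) = 1; lcm(19, 15) = 19 * 15 / 1 = 285 / 1 = 285
Fold in T2=7: gcd(285, 7) = 1; lcm(285, 7) = 285 * 7 / 1 = 1995 / 1 = 1995
Full cycle length = 1995

Answer: 1995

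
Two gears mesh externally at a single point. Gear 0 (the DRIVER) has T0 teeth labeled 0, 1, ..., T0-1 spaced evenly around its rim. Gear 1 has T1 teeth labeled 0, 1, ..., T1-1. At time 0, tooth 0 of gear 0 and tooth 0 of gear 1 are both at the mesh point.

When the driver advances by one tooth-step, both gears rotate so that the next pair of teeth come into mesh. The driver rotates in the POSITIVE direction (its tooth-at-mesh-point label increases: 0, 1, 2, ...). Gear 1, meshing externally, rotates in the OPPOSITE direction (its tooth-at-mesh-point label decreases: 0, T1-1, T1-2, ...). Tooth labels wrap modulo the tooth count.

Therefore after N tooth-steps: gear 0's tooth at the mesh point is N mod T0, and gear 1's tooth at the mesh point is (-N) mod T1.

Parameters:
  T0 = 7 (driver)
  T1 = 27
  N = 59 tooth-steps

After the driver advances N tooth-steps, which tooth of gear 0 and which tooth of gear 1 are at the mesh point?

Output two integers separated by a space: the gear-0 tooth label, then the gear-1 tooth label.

Gear 0 (driver, T0=7): tooth at mesh = N mod T0
  59 = 8 * 7 + 3, so 59 mod 7 = 3
  gear 0 tooth = 3
Gear 1 (driven, T1=27): tooth at mesh = (-N) mod T1
  59 = 2 * 27 + 5, so 59 mod 27 = 5
  (-59) mod 27 = (-5) mod 27 = 27 - 5 = 22
Mesh after 59 steps: gear-0 tooth 3 meets gear-1 tooth 22

Answer: 3 22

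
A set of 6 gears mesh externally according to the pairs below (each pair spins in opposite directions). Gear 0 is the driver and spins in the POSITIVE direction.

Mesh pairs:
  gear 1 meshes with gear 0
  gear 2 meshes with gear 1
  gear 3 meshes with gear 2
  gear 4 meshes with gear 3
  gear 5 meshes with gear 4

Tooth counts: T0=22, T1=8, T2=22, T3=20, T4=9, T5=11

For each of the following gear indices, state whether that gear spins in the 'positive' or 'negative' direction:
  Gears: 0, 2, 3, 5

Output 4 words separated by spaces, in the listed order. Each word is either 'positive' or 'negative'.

Answer: positive positive negative negative

Derivation:
Gear 0 (driver): positive (depth 0)
  gear 1: meshes with gear 0 -> depth 1 -> negative (opposite of gear 0)
  gear 2: meshes with gear 1 -> depth 2 -> positive (opposite of gear 1)
  gear 3: meshes with gear 2 -> depth 3 -> negative (opposite of gear 2)
  gear 4: meshes with gear 3 -> depth 4 -> positive (opposite of gear 3)
  gear 5: meshes with gear 4 -> depth 5 -> negative (opposite of gear 4)
Queried indices 0, 2, 3, 5 -> positive, positive, negative, negative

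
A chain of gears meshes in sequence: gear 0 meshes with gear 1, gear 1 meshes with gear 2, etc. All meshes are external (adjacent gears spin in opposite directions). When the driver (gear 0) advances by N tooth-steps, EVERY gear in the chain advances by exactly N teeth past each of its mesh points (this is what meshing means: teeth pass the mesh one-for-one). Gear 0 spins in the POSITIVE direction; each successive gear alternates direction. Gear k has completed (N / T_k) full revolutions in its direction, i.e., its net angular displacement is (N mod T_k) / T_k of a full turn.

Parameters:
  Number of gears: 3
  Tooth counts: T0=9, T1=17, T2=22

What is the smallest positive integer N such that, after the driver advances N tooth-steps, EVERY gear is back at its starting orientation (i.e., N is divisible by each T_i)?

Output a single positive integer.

Answer: 3366

Derivation:
Gear k returns to start when N is a multiple of T_k.
All gears at start simultaneously when N is a common multiple of [9, 17, 22]; the smallest such N is lcm(9, 17, 22).
Start: lcm = T0 = 9
Fold in T1=17: gcd(9, 17) = 1; lcm(9, 17) = 9 * 17 / 1 = 153 / 1 = 153
Fold in T2=22: gcd(153, 22) = 1; lcm(153, 22) = 153 * 22 / 1 = 3366 / 1 = 3366
Full cycle length = 3366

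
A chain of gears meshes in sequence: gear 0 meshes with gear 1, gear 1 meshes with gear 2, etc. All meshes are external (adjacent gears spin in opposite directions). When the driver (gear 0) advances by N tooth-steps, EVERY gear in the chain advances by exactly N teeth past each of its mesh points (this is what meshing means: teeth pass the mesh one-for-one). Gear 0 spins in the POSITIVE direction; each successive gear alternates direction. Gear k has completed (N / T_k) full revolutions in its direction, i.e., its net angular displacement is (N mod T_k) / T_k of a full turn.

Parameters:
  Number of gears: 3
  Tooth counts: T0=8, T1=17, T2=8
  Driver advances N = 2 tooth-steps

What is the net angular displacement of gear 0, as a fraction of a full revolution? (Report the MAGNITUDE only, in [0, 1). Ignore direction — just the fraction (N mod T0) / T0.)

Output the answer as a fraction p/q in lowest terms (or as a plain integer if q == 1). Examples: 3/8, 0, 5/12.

Answer: 1/4

Derivation:
Chain of 3 gears, tooth counts: [8, 17, 8]
  gear 0: T0=8, direction=positive, advance = 2 mod 8 = 2 teeth = 2/8 turn
  gear 1: T1=17, direction=negative, advance = 2 mod 17 = 2 teeth = 2/17 turn
  gear 2: T2=8, direction=positive, advance = 2 mod 8 = 2 teeth = 2/8 turn
Gear 0: 2 mod 8 = 2
Fraction = 2 / 8 = 1/4 (gcd(2,8)=2) = 1/4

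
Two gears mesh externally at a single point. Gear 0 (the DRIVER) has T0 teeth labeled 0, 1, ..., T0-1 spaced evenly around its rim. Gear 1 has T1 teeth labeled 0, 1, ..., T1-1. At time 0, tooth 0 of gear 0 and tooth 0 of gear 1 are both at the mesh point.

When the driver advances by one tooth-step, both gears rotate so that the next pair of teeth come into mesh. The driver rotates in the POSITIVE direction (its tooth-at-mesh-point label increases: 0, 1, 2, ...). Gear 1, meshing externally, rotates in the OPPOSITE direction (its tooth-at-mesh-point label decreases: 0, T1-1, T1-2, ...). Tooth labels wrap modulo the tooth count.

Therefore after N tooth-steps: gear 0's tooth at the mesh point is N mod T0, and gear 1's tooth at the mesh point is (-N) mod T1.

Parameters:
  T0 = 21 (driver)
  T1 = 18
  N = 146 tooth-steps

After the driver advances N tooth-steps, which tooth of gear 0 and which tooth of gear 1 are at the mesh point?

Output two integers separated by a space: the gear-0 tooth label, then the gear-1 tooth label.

Gear 0 (driver, T0=21): tooth at mesh = N mod T0
  146 = 6 * 21 + 20, so 146 mod 21 = 20
  gear 0 tooth = 20
Gear 1 (driven, T1=18): tooth at mesh = (-N) mod T1
  146 = 8 * 18 + 2, so 146 mod 18 = 2
  (-146) mod 18 = (-2) mod 18 = 18 - 2 = 16
Mesh after 146 steps: gear-0 tooth 20 meets gear-1 tooth 16

Answer: 20 16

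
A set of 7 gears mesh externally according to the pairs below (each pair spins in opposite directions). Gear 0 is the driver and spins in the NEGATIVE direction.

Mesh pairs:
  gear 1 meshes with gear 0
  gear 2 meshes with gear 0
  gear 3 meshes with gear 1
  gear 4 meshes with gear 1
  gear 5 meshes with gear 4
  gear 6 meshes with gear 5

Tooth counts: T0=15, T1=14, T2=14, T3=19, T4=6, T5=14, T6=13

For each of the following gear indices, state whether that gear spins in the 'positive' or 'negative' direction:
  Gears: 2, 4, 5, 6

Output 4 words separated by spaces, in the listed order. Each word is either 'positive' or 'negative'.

Gear 0 (driver): negative (depth 0)
  gear 1: meshes with gear 0 -> depth 1 -> positive (opposite of gear 0)
  gear 2: meshes with gear 0 -> depth 1 -> positive (opposite of gear 0)
  gear 3: meshes with gear 1 -> depth 2 -> negative (opposite of gear 1)
  gear 4: meshes with gear 1 -> depth 2 -> negative (opposite of gear 1)
  gear 5: meshes with gear 4 -> depth 3 -> positive (opposite of gear 4)
  gear 6: meshes with gear 5 -> depth 4 -> negative (opposite of gear 5)
Queried indices 2, 4, 5, 6 -> positive, negative, positive, negative

Answer: positive negative positive negative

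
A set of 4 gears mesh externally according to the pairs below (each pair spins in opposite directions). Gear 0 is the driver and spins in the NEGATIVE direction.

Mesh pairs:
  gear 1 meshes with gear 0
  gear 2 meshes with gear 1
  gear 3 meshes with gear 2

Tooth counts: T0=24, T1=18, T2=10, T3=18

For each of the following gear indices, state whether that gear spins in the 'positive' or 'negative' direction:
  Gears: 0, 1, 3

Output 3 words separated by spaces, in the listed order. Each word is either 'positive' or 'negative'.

Gear 0 (driver): negative (depth 0)
  gear 1: meshes with gear 0 -> depth 1 -> positive (opposite of gear 0)
  gear 2: meshes with gear 1 -> depth 2 -> negative (opposite of gear 1)
  gear 3: meshes with gear 2 -> depth 3 -> positive (opposite of gear 2)
Queried indices 0, 1, 3 -> negative, positive, positive

Answer: negative positive positive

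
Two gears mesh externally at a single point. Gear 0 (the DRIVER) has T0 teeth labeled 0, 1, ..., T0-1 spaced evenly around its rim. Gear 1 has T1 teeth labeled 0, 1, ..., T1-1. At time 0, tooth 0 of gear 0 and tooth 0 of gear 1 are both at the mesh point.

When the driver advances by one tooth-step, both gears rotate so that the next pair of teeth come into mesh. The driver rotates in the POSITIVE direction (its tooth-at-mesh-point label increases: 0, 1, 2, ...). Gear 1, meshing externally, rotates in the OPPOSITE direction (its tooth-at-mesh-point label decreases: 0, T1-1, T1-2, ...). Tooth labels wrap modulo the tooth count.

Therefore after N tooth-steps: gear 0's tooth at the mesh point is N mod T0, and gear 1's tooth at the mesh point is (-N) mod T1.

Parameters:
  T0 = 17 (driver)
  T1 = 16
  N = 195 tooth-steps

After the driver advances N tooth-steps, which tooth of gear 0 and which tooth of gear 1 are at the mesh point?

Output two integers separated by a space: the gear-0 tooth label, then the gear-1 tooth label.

Gear 0 (driver, T0=17): tooth at mesh = N mod T0
  195 = 11 * 17 + 8, so 195 mod 17 = 8
  gear 0 tooth = 8
Gear 1 (driven, T1=16): tooth at mesh = (-N) mod T1
  195 = 12 * 16 + 3, so 195 mod 16 = 3
  (-195) mod 16 = (-3) mod 16 = 16 - 3 = 13
Mesh after 195 steps: gear-0 tooth 8 meets gear-1 tooth 13

Answer: 8 13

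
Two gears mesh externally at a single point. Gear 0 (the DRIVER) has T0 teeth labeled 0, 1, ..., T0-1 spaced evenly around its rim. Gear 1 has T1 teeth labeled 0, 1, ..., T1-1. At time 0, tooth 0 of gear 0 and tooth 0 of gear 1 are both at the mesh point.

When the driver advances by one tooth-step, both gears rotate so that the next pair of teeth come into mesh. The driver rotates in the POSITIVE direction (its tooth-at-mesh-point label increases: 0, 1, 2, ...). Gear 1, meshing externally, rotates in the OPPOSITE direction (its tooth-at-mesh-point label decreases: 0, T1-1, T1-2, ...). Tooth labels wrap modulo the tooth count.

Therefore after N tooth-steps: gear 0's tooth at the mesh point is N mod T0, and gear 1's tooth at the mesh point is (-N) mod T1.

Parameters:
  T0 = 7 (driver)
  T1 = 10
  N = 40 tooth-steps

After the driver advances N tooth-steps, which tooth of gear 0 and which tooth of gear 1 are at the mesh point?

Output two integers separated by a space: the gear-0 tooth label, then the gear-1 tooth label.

Answer: 5 0

Derivation:
Gear 0 (driver, T0=7): tooth at mesh = N mod T0
  40 = 5 * 7 + 5, so 40 mod 7 = 5
  gear 0 tooth = 5
Gear 1 (driven, T1=10): tooth at mesh = (-N) mod T1
  40 = 4 * 10 + 0, so 40 mod 10 = 0
  (-40) mod 10 = 0
Mesh after 40 steps: gear-0 tooth 5 meets gear-1 tooth 0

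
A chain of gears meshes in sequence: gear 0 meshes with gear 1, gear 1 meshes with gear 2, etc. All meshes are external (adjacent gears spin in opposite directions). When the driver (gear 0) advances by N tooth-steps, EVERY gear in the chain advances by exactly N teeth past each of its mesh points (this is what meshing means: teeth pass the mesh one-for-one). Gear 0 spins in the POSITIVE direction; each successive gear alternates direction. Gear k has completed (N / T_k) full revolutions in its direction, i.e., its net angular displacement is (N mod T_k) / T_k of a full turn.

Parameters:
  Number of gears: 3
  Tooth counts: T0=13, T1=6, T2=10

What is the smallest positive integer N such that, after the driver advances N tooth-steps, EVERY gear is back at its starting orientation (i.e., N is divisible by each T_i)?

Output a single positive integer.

Gear k returns to start when N is a multiple of T_k.
All gears at start simultaneously when N is a common multiple of [13, 6, 10]; the smallest such N is lcm(13, 6, 10).
Start: lcm = T0 = 13
Fold in T1=6: gcd(13, 6) = 1; lcm(13, 6) = 13 * 6 / 1 = 78 / 1 = 78
Fold in T2=10: gcd(78, 10) = 2; lcm(78, 10) = 78 * 10 / 2 = 780 / 2 = 390
Full cycle length = 390

Answer: 390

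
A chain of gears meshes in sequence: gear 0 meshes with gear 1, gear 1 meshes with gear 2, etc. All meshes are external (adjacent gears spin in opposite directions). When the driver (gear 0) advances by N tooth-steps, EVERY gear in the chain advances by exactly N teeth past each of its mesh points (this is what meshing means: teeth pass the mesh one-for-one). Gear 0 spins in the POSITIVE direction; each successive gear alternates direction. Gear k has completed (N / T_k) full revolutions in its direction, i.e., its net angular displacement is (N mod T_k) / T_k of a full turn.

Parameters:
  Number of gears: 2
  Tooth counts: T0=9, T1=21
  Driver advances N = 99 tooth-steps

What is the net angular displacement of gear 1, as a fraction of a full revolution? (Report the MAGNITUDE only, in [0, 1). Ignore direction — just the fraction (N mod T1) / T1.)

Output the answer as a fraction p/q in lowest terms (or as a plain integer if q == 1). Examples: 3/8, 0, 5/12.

Answer: 5/7

Derivation:
Chain of 2 gears, tooth counts: [9, 21]
  gear 0: T0=9, direction=positive, advance = 99 mod 9 = 0 teeth = 0/9 turn
  gear 1: T1=21, direction=negative, advance = 99 mod 21 = 15 teeth = 15/21 turn
Gear 1: 99 mod 21 = 15
Fraction = 15 / 21 = 5/7 (gcd(15,21)=3) = 5/7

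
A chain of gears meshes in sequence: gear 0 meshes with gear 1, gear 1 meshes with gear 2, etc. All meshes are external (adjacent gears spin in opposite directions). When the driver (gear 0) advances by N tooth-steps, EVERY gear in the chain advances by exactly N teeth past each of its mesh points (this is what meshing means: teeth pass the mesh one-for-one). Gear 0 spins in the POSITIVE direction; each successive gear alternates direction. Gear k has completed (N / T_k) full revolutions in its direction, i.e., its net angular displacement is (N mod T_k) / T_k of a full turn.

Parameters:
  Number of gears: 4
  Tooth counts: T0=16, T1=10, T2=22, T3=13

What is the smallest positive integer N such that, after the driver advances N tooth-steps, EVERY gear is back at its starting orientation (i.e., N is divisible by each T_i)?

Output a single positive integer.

Answer: 11440

Derivation:
Gear k returns to start when N is a multiple of T_k.
All gears at start simultaneously when N is a common multiple of [16, 10, 22, 13]; the smallest such N is lcm(16, 10, 22, 13).
Start: lcm = T0 = 16
Fold in T1=10: gcd(16, 10) = 2; lcm(16, 10) = 16 * 10 / 2 = 160 / 2 = 80
Fold in T2=22: gcd(80, 22) = 2; lcm(80, 22) = 80 * 22 / 2 = 1760 / 2 = 880
Fold in T3=13: gcd(880, 13) = 1; lcm(880, 13) = 880 * 13 / 1 = 11440 / 1 = 11440
Full cycle length = 11440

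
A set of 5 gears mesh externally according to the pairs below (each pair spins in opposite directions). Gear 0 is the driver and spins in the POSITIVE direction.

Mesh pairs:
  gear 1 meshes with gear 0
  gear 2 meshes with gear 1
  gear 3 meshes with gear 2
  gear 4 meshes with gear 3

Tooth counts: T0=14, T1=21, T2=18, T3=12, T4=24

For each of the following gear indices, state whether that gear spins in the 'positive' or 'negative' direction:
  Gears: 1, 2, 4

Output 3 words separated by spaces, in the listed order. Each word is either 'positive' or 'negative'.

Gear 0 (driver): positive (depth 0)
  gear 1: meshes with gear 0 -> depth 1 -> negative (opposite of gear 0)
  gear 2: meshes with gear 1 -> depth 2 -> positive (opposite of gear 1)
  gear 3: meshes with gear 2 -> depth 3 -> negative (opposite of gear 2)
  gear 4: meshes with gear 3 -> depth 4 -> positive (opposite of gear 3)
Queried indices 1, 2, 4 -> negative, positive, positive

Answer: negative positive positive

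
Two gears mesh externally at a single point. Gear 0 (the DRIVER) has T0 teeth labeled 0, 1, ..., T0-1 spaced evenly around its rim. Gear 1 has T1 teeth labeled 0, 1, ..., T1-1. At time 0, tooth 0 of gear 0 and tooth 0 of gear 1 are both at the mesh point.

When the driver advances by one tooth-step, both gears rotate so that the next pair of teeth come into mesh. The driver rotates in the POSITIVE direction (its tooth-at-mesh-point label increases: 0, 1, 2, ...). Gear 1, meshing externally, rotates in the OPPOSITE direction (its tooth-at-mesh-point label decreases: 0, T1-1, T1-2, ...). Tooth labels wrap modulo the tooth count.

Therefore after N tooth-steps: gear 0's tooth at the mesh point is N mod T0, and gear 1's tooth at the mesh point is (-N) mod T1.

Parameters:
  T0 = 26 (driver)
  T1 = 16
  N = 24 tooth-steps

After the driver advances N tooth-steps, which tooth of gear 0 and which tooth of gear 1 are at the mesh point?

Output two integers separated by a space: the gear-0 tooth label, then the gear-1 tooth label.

Answer: 24 8

Derivation:
Gear 0 (driver, T0=26): tooth at mesh = N mod T0
  24 = 0 * 26 + 24, so 24 mod 26 = 24
  gear 0 tooth = 24
Gear 1 (driven, T1=16): tooth at mesh = (-N) mod T1
  24 = 1 * 16 + 8, so 24 mod 16 = 8
  (-24) mod 16 = (-8) mod 16 = 16 - 8 = 8
Mesh after 24 steps: gear-0 tooth 24 meets gear-1 tooth 8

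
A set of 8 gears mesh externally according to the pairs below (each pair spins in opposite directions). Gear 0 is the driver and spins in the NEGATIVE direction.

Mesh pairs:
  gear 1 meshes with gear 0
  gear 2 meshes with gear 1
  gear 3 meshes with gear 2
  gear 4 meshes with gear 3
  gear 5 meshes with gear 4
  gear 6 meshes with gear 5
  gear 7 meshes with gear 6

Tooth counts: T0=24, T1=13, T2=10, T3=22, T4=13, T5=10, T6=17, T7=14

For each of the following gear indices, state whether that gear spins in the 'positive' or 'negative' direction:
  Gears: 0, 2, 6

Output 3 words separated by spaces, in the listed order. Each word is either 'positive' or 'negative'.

Gear 0 (driver): negative (depth 0)
  gear 1: meshes with gear 0 -> depth 1 -> positive (opposite of gear 0)
  gear 2: meshes with gear 1 -> depth 2 -> negative (opposite of gear 1)
  gear 3: meshes with gear 2 -> depth 3 -> positive (opposite of gear 2)
  gear 4: meshes with gear 3 -> depth 4 -> negative (opposite of gear 3)
  gear 5: meshes with gear 4 -> depth 5 -> positive (opposite of gear 4)
  gear 6: meshes with gear 5 -> depth 6 -> negative (opposite of gear 5)
  gear 7: meshes with gear 6 -> depth 7 -> positive (opposite of gear 6)
Queried indices 0, 2, 6 -> negative, negative, negative

Answer: negative negative negative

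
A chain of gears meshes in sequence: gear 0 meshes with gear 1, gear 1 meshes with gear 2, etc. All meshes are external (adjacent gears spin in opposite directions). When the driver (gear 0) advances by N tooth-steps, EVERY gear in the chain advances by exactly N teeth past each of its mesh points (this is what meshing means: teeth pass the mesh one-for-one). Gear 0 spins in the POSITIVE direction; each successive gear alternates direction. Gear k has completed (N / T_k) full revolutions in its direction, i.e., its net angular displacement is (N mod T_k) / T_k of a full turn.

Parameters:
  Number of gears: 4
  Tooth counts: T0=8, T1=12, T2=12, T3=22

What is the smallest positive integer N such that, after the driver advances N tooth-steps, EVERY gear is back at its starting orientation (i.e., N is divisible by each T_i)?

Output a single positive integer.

Answer: 264

Derivation:
Gear k returns to start when N is a multiple of T_k.
All gears at start simultaneously when N is a common multiple of [8, 12, 12, 22]; the smallest such N is lcm(8, 12, 12, 22).
Start: lcm = T0 = 8
Fold in T1=12: gcd(8, 12) = 4; lcm(8, 12) = 8 * 12 / 4 = 96 / 4 = 24
Fold in T2=12: gcd(24, 12) = 12; lcm(24, 12) = 24 * 12 / 12 = 288 / 12 = 24
Fold in T3=22: gcd(24, 22) = 2; lcm(24, 22) = 24 * 22 / 2 = 528 / 2 = 264
Full cycle length = 264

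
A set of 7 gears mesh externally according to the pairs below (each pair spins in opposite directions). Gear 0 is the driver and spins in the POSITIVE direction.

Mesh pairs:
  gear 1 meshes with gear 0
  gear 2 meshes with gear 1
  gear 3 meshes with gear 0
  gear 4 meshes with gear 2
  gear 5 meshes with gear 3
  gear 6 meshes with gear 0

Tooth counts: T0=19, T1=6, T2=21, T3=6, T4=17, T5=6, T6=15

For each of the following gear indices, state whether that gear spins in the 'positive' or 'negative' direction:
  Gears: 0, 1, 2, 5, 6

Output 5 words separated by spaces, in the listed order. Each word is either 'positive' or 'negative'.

Gear 0 (driver): positive (depth 0)
  gear 1: meshes with gear 0 -> depth 1 -> negative (opposite of gear 0)
  gear 2: meshes with gear 1 -> depth 2 -> positive (opposite of gear 1)
  gear 3: meshes with gear 0 -> depth 1 -> negative (opposite of gear 0)
  gear 4: meshes with gear 2 -> depth 3 -> negative (opposite of gear 2)
  gear 5: meshes with gear 3 -> depth 2 -> positive (opposite of gear 3)
  gear 6: meshes with gear 0 -> depth 1 -> negative (opposite of gear 0)
Queried indices 0, 1, 2, 5, 6 -> positive, negative, positive, positive, negative

Answer: positive negative positive positive negative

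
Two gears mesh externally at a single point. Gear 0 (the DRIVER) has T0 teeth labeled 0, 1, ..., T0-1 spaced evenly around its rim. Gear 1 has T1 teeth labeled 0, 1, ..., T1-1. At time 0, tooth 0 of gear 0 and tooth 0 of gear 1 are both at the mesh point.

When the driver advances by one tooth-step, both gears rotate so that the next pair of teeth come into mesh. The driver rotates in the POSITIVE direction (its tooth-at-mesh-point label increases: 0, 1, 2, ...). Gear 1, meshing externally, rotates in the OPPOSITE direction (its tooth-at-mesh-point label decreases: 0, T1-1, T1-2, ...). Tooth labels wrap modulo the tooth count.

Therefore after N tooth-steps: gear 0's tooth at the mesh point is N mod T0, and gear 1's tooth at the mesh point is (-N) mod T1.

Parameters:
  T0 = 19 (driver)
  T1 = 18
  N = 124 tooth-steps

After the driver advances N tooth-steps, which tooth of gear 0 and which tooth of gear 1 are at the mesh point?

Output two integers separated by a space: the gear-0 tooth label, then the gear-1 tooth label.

Gear 0 (driver, T0=19): tooth at mesh = N mod T0
  124 = 6 * 19 + 10, so 124 mod 19 = 10
  gear 0 tooth = 10
Gear 1 (driven, T1=18): tooth at mesh = (-N) mod T1
  124 = 6 * 18 + 16, so 124 mod 18 = 16
  (-124) mod 18 = (-16) mod 18 = 18 - 16 = 2
Mesh after 124 steps: gear-0 tooth 10 meets gear-1 tooth 2

Answer: 10 2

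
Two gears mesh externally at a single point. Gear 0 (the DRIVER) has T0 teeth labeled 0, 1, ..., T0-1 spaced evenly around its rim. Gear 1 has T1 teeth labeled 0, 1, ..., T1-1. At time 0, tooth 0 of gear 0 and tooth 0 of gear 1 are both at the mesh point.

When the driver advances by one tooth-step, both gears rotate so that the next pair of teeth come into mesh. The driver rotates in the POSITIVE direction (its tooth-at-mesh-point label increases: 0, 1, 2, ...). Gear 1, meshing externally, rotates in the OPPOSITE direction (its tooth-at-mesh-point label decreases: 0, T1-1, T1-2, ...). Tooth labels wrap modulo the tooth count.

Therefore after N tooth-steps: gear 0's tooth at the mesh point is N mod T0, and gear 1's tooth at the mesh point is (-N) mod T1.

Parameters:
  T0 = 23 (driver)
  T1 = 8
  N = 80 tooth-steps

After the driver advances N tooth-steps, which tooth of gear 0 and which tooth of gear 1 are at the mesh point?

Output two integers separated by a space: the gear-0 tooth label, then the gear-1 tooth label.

Gear 0 (driver, T0=23): tooth at mesh = N mod T0
  80 = 3 * 23 + 11, so 80 mod 23 = 11
  gear 0 tooth = 11
Gear 1 (driven, T1=8): tooth at mesh = (-N) mod T1
  80 = 10 * 8 + 0, so 80 mod 8 = 0
  (-80) mod 8 = 0
Mesh after 80 steps: gear-0 tooth 11 meets gear-1 tooth 0

Answer: 11 0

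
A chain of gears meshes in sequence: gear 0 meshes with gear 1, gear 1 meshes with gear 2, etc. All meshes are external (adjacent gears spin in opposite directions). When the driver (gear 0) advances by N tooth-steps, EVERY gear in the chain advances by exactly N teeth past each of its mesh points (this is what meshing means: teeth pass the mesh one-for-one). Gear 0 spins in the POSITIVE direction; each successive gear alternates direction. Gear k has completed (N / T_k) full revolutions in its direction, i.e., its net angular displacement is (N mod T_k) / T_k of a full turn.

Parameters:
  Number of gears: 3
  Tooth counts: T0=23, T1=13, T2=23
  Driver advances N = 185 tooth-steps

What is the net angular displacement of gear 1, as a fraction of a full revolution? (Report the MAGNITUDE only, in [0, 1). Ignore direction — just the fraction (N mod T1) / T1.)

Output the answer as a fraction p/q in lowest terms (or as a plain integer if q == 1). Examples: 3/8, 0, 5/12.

Chain of 3 gears, tooth counts: [23, 13, 23]
  gear 0: T0=23, direction=positive, advance = 185 mod 23 = 1 teeth = 1/23 turn
  gear 1: T1=13, direction=negative, advance = 185 mod 13 = 3 teeth = 3/13 turn
  gear 2: T2=23, direction=positive, advance = 185 mod 23 = 1 teeth = 1/23 turn
Gear 1: 185 mod 13 = 3
Fraction = 3 / 13 = 3/13 (gcd(3,13)=1) = 3/13

Answer: 3/13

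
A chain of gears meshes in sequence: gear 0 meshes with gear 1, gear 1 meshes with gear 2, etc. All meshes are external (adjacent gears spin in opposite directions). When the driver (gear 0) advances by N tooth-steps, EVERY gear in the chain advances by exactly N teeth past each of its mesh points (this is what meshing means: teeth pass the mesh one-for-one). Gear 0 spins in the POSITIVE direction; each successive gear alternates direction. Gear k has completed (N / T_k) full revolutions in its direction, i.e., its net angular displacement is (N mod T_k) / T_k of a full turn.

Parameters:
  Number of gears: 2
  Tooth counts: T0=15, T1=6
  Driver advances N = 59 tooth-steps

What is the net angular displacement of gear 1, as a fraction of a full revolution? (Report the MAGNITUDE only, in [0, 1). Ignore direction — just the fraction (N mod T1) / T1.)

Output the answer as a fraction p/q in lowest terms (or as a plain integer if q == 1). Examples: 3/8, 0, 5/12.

Answer: 5/6

Derivation:
Chain of 2 gears, tooth counts: [15, 6]
  gear 0: T0=15, direction=positive, advance = 59 mod 15 = 14 teeth = 14/15 turn
  gear 1: T1=6, direction=negative, advance = 59 mod 6 = 5 teeth = 5/6 turn
Gear 1: 59 mod 6 = 5
Fraction = 5 / 6 = 5/6 (gcd(5,6)=1) = 5/6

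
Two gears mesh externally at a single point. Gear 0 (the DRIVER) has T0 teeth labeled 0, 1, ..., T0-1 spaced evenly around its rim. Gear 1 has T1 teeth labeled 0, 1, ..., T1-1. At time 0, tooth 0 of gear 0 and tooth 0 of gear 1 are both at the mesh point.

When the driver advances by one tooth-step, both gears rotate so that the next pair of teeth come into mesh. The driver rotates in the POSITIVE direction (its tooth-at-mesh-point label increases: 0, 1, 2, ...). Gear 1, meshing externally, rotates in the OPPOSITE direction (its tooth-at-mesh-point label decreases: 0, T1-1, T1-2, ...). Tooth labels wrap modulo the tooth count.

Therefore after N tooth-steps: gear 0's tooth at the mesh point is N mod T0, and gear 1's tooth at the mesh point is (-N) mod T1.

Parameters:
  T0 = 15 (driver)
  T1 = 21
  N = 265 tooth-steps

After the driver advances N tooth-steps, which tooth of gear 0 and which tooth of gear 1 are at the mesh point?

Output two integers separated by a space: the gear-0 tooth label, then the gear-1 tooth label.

Gear 0 (driver, T0=15): tooth at mesh = N mod T0
  265 = 17 * 15 + 10, so 265 mod 15 = 10
  gear 0 tooth = 10
Gear 1 (driven, T1=21): tooth at mesh = (-N) mod T1
  265 = 12 * 21 + 13, so 265 mod 21 = 13
  (-265) mod 21 = (-13) mod 21 = 21 - 13 = 8
Mesh after 265 steps: gear-0 tooth 10 meets gear-1 tooth 8

Answer: 10 8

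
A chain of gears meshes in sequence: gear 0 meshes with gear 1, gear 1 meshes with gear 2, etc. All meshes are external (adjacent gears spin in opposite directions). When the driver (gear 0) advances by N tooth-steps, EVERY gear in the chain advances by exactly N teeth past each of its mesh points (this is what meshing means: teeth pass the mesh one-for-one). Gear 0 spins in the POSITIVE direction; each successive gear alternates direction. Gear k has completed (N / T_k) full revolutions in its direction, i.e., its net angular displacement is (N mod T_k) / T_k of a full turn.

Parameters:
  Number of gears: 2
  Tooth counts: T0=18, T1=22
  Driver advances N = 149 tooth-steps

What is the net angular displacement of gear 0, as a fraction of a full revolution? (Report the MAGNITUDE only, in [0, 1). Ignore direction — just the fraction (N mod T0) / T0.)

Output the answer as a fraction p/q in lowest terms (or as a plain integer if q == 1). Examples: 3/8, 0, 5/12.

Chain of 2 gears, tooth counts: [18, 22]
  gear 0: T0=18, direction=positive, advance = 149 mod 18 = 5 teeth = 5/18 turn
  gear 1: T1=22, direction=negative, advance = 149 mod 22 = 17 teeth = 17/22 turn
Gear 0: 149 mod 18 = 5
Fraction = 5 / 18 = 5/18 (gcd(5,18)=1) = 5/18

Answer: 5/18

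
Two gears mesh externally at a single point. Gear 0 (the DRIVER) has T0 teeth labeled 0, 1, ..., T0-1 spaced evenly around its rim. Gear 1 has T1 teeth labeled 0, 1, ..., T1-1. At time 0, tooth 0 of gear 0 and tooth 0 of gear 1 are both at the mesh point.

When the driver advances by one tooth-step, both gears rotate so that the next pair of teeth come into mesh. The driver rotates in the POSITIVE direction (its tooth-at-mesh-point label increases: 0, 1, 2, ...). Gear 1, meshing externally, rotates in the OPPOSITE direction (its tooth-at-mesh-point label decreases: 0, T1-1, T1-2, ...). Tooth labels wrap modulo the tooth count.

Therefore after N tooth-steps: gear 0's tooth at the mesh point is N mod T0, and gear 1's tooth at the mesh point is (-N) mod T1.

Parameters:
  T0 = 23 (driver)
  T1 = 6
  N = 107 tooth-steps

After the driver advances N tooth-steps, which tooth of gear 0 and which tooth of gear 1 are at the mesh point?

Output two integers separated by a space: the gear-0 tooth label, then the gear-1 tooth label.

Answer: 15 1

Derivation:
Gear 0 (driver, T0=23): tooth at mesh = N mod T0
  107 = 4 * 23 + 15, so 107 mod 23 = 15
  gear 0 tooth = 15
Gear 1 (driven, T1=6): tooth at mesh = (-N) mod T1
  107 = 17 * 6 + 5, so 107 mod 6 = 5
  (-107) mod 6 = (-5) mod 6 = 6 - 5 = 1
Mesh after 107 steps: gear-0 tooth 15 meets gear-1 tooth 1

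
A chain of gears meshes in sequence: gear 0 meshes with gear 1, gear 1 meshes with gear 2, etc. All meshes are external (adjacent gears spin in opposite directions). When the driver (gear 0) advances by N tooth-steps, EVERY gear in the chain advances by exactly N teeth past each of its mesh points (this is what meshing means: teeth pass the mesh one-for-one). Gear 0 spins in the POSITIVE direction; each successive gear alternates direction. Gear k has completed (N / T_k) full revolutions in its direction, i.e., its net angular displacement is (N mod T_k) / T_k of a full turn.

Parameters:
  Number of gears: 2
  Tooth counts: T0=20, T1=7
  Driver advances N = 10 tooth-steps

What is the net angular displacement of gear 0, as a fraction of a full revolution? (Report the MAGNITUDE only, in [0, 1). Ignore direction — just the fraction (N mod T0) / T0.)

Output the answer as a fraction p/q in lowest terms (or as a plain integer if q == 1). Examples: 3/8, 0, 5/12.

Answer: 1/2

Derivation:
Chain of 2 gears, tooth counts: [20, 7]
  gear 0: T0=20, direction=positive, advance = 10 mod 20 = 10 teeth = 10/20 turn
  gear 1: T1=7, direction=negative, advance = 10 mod 7 = 3 teeth = 3/7 turn
Gear 0: 10 mod 20 = 10
Fraction = 10 / 20 = 1/2 (gcd(10,20)=10) = 1/2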